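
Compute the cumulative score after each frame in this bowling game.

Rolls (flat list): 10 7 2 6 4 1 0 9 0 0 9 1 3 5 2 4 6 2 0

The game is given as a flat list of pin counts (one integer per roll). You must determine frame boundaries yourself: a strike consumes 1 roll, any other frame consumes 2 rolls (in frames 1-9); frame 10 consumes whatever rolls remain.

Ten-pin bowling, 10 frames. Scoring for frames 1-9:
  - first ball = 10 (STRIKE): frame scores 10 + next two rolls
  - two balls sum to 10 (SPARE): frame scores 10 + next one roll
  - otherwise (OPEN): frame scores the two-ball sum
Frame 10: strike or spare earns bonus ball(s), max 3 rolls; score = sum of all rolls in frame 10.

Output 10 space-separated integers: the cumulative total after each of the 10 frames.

Answer: 19 28 39 40 49 58 62 69 81 83

Derivation:
Frame 1: STRIKE. 10 + next two rolls (7+2) = 19. Cumulative: 19
Frame 2: OPEN (7+2=9). Cumulative: 28
Frame 3: SPARE (6+4=10). 10 + next roll (1) = 11. Cumulative: 39
Frame 4: OPEN (1+0=1). Cumulative: 40
Frame 5: OPEN (9+0=9). Cumulative: 49
Frame 6: OPEN (0+9=9). Cumulative: 58
Frame 7: OPEN (1+3=4). Cumulative: 62
Frame 8: OPEN (5+2=7). Cumulative: 69
Frame 9: SPARE (4+6=10). 10 + next roll (2) = 12. Cumulative: 81
Frame 10: OPEN. Sum of all frame-10 rolls (2+0) = 2. Cumulative: 83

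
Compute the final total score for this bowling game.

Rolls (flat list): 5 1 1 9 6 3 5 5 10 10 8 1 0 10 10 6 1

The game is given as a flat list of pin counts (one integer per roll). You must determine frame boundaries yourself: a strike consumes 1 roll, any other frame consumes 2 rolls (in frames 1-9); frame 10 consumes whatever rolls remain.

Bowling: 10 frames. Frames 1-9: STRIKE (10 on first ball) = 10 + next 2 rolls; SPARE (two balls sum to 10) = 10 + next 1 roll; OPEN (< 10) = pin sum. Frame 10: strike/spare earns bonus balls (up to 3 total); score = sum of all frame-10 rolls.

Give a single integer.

Frame 1: OPEN (5+1=6). Cumulative: 6
Frame 2: SPARE (1+9=10). 10 + next roll (6) = 16. Cumulative: 22
Frame 3: OPEN (6+3=9). Cumulative: 31
Frame 4: SPARE (5+5=10). 10 + next roll (10) = 20. Cumulative: 51
Frame 5: STRIKE. 10 + next two rolls (10+8) = 28. Cumulative: 79
Frame 6: STRIKE. 10 + next two rolls (8+1) = 19. Cumulative: 98
Frame 7: OPEN (8+1=9). Cumulative: 107
Frame 8: SPARE (0+10=10). 10 + next roll (10) = 20. Cumulative: 127
Frame 9: STRIKE. 10 + next two rolls (6+1) = 17. Cumulative: 144
Frame 10: OPEN. Sum of all frame-10 rolls (6+1) = 7. Cumulative: 151

Answer: 151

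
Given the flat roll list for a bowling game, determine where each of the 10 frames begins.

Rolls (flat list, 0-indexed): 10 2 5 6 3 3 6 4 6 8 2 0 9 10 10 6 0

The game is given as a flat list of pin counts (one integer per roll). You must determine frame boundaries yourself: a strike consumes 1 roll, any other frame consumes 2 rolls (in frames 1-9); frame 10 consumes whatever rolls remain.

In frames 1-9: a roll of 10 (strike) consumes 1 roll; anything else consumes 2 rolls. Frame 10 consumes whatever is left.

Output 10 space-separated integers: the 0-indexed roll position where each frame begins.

Answer: 0 1 3 5 7 9 11 13 14 15

Derivation:
Frame 1 starts at roll index 0: roll=10 (strike), consumes 1 roll
Frame 2 starts at roll index 1: rolls=2,5 (sum=7), consumes 2 rolls
Frame 3 starts at roll index 3: rolls=6,3 (sum=9), consumes 2 rolls
Frame 4 starts at roll index 5: rolls=3,6 (sum=9), consumes 2 rolls
Frame 5 starts at roll index 7: rolls=4,6 (sum=10), consumes 2 rolls
Frame 6 starts at roll index 9: rolls=8,2 (sum=10), consumes 2 rolls
Frame 7 starts at roll index 11: rolls=0,9 (sum=9), consumes 2 rolls
Frame 8 starts at roll index 13: roll=10 (strike), consumes 1 roll
Frame 9 starts at roll index 14: roll=10 (strike), consumes 1 roll
Frame 10 starts at roll index 15: 2 remaining rolls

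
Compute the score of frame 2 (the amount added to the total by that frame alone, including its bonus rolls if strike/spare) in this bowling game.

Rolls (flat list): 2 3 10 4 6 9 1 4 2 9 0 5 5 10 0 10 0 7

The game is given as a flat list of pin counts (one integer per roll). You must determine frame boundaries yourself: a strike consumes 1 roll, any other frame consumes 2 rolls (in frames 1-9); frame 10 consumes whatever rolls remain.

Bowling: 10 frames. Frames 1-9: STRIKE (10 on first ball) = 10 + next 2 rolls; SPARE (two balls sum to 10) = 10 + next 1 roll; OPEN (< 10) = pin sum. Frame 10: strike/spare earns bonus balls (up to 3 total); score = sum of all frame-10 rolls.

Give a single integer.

Frame 1: OPEN (2+3=5). Cumulative: 5
Frame 2: STRIKE. 10 + next two rolls (4+6) = 20. Cumulative: 25
Frame 3: SPARE (4+6=10). 10 + next roll (9) = 19. Cumulative: 44
Frame 4: SPARE (9+1=10). 10 + next roll (4) = 14. Cumulative: 58

Answer: 20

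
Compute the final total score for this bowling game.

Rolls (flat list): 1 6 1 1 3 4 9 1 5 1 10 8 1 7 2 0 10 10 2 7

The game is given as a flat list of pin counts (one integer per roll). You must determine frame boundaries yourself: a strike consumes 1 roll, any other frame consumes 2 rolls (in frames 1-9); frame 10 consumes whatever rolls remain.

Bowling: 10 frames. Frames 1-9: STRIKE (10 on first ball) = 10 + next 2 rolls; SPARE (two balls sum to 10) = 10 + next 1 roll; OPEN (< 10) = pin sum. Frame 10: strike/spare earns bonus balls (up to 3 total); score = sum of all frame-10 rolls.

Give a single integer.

Answer: 113

Derivation:
Frame 1: OPEN (1+6=7). Cumulative: 7
Frame 2: OPEN (1+1=2). Cumulative: 9
Frame 3: OPEN (3+4=7). Cumulative: 16
Frame 4: SPARE (9+1=10). 10 + next roll (5) = 15. Cumulative: 31
Frame 5: OPEN (5+1=6). Cumulative: 37
Frame 6: STRIKE. 10 + next two rolls (8+1) = 19. Cumulative: 56
Frame 7: OPEN (8+1=9). Cumulative: 65
Frame 8: OPEN (7+2=9). Cumulative: 74
Frame 9: SPARE (0+10=10). 10 + next roll (10) = 20. Cumulative: 94
Frame 10: STRIKE. Sum of all frame-10 rolls (10+2+7) = 19. Cumulative: 113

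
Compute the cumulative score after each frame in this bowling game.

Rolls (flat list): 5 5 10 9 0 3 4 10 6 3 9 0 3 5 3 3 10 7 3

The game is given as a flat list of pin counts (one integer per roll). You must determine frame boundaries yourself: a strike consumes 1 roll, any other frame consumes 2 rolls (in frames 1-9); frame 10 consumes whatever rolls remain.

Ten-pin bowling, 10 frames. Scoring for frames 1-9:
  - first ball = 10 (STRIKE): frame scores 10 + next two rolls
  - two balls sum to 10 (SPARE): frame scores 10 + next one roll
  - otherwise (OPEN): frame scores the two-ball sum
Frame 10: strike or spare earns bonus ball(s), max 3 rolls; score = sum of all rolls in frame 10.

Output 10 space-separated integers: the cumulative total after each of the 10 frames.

Answer: 20 39 48 55 74 83 92 100 106 126

Derivation:
Frame 1: SPARE (5+5=10). 10 + next roll (10) = 20. Cumulative: 20
Frame 2: STRIKE. 10 + next two rolls (9+0) = 19. Cumulative: 39
Frame 3: OPEN (9+0=9). Cumulative: 48
Frame 4: OPEN (3+4=7). Cumulative: 55
Frame 5: STRIKE. 10 + next two rolls (6+3) = 19. Cumulative: 74
Frame 6: OPEN (6+3=9). Cumulative: 83
Frame 7: OPEN (9+0=9). Cumulative: 92
Frame 8: OPEN (3+5=8). Cumulative: 100
Frame 9: OPEN (3+3=6). Cumulative: 106
Frame 10: STRIKE. Sum of all frame-10 rolls (10+7+3) = 20. Cumulative: 126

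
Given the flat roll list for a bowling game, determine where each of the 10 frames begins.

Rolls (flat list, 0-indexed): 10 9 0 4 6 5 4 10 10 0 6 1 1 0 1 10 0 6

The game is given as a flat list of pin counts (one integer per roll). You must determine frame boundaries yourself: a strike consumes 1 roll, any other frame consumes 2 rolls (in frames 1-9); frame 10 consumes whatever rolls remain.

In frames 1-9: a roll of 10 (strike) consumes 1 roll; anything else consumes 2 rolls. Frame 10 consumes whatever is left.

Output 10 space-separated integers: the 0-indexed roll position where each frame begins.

Frame 1 starts at roll index 0: roll=10 (strike), consumes 1 roll
Frame 2 starts at roll index 1: rolls=9,0 (sum=9), consumes 2 rolls
Frame 3 starts at roll index 3: rolls=4,6 (sum=10), consumes 2 rolls
Frame 4 starts at roll index 5: rolls=5,4 (sum=9), consumes 2 rolls
Frame 5 starts at roll index 7: roll=10 (strike), consumes 1 roll
Frame 6 starts at roll index 8: roll=10 (strike), consumes 1 roll
Frame 7 starts at roll index 9: rolls=0,6 (sum=6), consumes 2 rolls
Frame 8 starts at roll index 11: rolls=1,1 (sum=2), consumes 2 rolls
Frame 9 starts at roll index 13: rolls=0,1 (sum=1), consumes 2 rolls
Frame 10 starts at roll index 15: 3 remaining rolls

Answer: 0 1 3 5 7 8 9 11 13 15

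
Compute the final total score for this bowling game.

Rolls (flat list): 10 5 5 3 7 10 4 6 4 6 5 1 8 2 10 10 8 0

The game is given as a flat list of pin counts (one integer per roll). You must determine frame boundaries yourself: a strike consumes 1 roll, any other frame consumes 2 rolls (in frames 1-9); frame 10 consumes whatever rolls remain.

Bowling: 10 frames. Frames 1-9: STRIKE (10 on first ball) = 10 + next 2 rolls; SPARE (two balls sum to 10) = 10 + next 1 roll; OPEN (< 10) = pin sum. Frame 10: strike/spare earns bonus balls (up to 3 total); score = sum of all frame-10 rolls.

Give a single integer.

Frame 1: STRIKE. 10 + next two rolls (5+5) = 20. Cumulative: 20
Frame 2: SPARE (5+5=10). 10 + next roll (3) = 13. Cumulative: 33
Frame 3: SPARE (3+7=10). 10 + next roll (10) = 20. Cumulative: 53
Frame 4: STRIKE. 10 + next two rolls (4+6) = 20. Cumulative: 73
Frame 5: SPARE (4+6=10). 10 + next roll (4) = 14. Cumulative: 87
Frame 6: SPARE (4+6=10). 10 + next roll (5) = 15. Cumulative: 102
Frame 7: OPEN (5+1=6). Cumulative: 108
Frame 8: SPARE (8+2=10). 10 + next roll (10) = 20. Cumulative: 128
Frame 9: STRIKE. 10 + next two rolls (10+8) = 28. Cumulative: 156
Frame 10: STRIKE. Sum of all frame-10 rolls (10+8+0) = 18. Cumulative: 174

Answer: 174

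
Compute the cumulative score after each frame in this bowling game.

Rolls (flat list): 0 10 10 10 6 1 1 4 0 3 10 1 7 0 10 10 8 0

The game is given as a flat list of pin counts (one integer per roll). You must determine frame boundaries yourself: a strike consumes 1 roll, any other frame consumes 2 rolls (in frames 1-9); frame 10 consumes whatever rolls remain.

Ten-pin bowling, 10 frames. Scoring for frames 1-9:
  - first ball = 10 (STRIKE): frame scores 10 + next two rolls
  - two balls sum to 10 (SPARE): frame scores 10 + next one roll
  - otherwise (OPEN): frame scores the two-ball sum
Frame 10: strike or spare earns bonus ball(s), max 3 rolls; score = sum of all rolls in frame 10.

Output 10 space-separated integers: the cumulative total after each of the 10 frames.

Frame 1: SPARE (0+10=10). 10 + next roll (10) = 20. Cumulative: 20
Frame 2: STRIKE. 10 + next two rolls (10+6) = 26. Cumulative: 46
Frame 3: STRIKE. 10 + next two rolls (6+1) = 17. Cumulative: 63
Frame 4: OPEN (6+1=7). Cumulative: 70
Frame 5: OPEN (1+4=5). Cumulative: 75
Frame 6: OPEN (0+3=3). Cumulative: 78
Frame 7: STRIKE. 10 + next two rolls (1+7) = 18. Cumulative: 96
Frame 8: OPEN (1+7=8). Cumulative: 104
Frame 9: SPARE (0+10=10). 10 + next roll (10) = 20. Cumulative: 124
Frame 10: STRIKE. Sum of all frame-10 rolls (10+8+0) = 18. Cumulative: 142

Answer: 20 46 63 70 75 78 96 104 124 142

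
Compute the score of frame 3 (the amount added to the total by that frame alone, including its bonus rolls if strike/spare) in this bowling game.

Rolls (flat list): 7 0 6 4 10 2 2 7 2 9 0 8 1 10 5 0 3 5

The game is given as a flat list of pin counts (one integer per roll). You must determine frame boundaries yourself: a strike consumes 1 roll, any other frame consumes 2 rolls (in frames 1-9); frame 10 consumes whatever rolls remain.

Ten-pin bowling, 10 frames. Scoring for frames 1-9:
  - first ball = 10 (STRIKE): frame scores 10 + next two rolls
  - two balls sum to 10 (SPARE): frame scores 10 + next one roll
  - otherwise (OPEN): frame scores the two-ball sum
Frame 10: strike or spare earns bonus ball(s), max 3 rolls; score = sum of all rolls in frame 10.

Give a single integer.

Frame 1: OPEN (7+0=7). Cumulative: 7
Frame 2: SPARE (6+4=10). 10 + next roll (10) = 20. Cumulative: 27
Frame 3: STRIKE. 10 + next two rolls (2+2) = 14. Cumulative: 41
Frame 4: OPEN (2+2=4). Cumulative: 45
Frame 5: OPEN (7+2=9). Cumulative: 54

Answer: 14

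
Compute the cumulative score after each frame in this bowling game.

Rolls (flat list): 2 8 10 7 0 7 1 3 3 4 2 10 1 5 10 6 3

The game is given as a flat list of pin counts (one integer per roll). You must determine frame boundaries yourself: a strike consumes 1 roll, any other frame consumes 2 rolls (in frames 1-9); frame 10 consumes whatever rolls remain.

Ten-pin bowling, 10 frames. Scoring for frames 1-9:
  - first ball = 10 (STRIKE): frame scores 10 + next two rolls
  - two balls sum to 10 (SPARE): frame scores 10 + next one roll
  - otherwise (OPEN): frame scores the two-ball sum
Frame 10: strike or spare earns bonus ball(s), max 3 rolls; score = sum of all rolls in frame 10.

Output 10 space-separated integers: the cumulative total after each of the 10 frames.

Frame 1: SPARE (2+8=10). 10 + next roll (10) = 20. Cumulative: 20
Frame 2: STRIKE. 10 + next two rolls (7+0) = 17. Cumulative: 37
Frame 3: OPEN (7+0=7). Cumulative: 44
Frame 4: OPEN (7+1=8). Cumulative: 52
Frame 5: OPEN (3+3=6). Cumulative: 58
Frame 6: OPEN (4+2=6). Cumulative: 64
Frame 7: STRIKE. 10 + next two rolls (1+5) = 16. Cumulative: 80
Frame 8: OPEN (1+5=6). Cumulative: 86
Frame 9: STRIKE. 10 + next two rolls (6+3) = 19. Cumulative: 105
Frame 10: OPEN. Sum of all frame-10 rolls (6+3) = 9. Cumulative: 114

Answer: 20 37 44 52 58 64 80 86 105 114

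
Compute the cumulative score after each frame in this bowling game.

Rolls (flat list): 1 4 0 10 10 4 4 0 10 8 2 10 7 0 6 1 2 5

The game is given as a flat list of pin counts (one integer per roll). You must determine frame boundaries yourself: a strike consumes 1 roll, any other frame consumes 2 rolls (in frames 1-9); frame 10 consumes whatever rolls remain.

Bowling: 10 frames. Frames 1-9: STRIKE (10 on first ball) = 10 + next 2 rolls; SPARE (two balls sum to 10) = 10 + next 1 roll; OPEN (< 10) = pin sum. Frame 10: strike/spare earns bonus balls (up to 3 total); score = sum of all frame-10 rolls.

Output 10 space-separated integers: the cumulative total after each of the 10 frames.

Answer: 5 25 43 51 69 89 106 113 120 127

Derivation:
Frame 1: OPEN (1+4=5). Cumulative: 5
Frame 2: SPARE (0+10=10). 10 + next roll (10) = 20. Cumulative: 25
Frame 3: STRIKE. 10 + next two rolls (4+4) = 18. Cumulative: 43
Frame 4: OPEN (4+4=8). Cumulative: 51
Frame 5: SPARE (0+10=10). 10 + next roll (8) = 18. Cumulative: 69
Frame 6: SPARE (8+2=10). 10 + next roll (10) = 20. Cumulative: 89
Frame 7: STRIKE. 10 + next two rolls (7+0) = 17. Cumulative: 106
Frame 8: OPEN (7+0=7). Cumulative: 113
Frame 9: OPEN (6+1=7). Cumulative: 120
Frame 10: OPEN. Sum of all frame-10 rolls (2+5) = 7. Cumulative: 127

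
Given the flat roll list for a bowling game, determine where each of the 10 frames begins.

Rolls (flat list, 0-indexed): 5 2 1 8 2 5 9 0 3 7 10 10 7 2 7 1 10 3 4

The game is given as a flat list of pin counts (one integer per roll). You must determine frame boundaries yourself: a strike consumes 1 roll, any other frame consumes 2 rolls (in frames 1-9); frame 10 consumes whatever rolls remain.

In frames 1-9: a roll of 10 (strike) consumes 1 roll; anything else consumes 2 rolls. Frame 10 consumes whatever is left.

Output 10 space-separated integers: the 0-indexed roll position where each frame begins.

Answer: 0 2 4 6 8 10 11 12 14 16

Derivation:
Frame 1 starts at roll index 0: rolls=5,2 (sum=7), consumes 2 rolls
Frame 2 starts at roll index 2: rolls=1,8 (sum=9), consumes 2 rolls
Frame 3 starts at roll index 4: rolls=2,5 (sum=7), consumes 2 rolls
Frame 4 starts at roll index 6: rolls=9,0 (sum=9), consumes 2 rolls
Frame 5 starts at roll index 8: rolls=3,7 (sum=10), consumes 2 rolls
Frame 6 starts at roll index 10: roll=10 (strike), consumes 1 roll
Frame 7 starts at roll index 11: roll=10 (strike), consumes 1 roll
Frame 8 starts at roll index 12: rolls=7,2 (sum=9), consumes 2 rolls
Frame 9 starts at roll index 14: rolls=7,1 (sum=8), consumes 2 rolls
Frame 10 starts at roll index 16: 3 remaining rolls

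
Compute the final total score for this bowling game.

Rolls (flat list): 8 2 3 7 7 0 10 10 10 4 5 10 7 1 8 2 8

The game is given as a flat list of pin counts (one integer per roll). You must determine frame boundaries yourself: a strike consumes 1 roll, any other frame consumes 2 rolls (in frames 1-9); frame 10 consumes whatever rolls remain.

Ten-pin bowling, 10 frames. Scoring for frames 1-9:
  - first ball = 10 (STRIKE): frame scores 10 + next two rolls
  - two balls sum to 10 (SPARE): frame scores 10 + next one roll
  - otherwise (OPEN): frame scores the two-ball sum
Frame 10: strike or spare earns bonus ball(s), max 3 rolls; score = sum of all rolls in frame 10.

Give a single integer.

Answer: 163

Derivation:
Frame 1: SPARE (8+2=10). 10 + next roll (3) = 13. Cumulative: 13
Frame 2: SPARE (3+7=10). 10 + next roll (7) = 17. Cumulative: 30
Frame 3: OPEN (7+0=7). Cumulative: 37
Frame 4: STRIKE. 10 + next two rolls (10+10) = 30. Cumulative: 67
Frame 5: STRIKE. 10 + next two rolls (10+4) = 24. Cumulative: 91
Frame 6: STRIKE. 10 + next two rolls (4+5) = 19. Cumulative: 110
Frame 7: OPEN (4+5=9). Cumulative: 119
Frame 8: STRIKE. 10 + next two rolls (7+1) = 18. Cumulative: 137
Frame 9: OPEN (7+1=8). Cumulative: 145
Frame 10: SPARE. Sum of all frame-10 rolls (8+2+8) = 18. Cumulative: 163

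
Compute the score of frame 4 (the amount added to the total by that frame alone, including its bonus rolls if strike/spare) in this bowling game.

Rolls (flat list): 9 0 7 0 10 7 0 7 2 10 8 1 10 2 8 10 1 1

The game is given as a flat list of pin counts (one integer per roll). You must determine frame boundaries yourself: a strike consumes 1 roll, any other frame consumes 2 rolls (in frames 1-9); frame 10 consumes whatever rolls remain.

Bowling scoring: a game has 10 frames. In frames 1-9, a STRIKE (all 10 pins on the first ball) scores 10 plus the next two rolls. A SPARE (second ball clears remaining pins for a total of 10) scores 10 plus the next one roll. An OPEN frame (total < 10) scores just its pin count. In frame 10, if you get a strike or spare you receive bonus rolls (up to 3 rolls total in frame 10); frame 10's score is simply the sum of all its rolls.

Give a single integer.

Frame 1: OPEN (9+0=9). Cumulative: 9
Frame 2: OPEN (7+0=7). Cumulative: 16
Frame 3: STRIKE. 10 + next two rolls (7+0) = 17. Cumulative: 33
Frame 4: OPEN (7+0=7). Cumulative: 40
Frame 5: OPEN (7+2=9). Cumulative: 49
Frame 6: STRIKE. 10 + next two rolls (8+1) = 19. Cumulative: 68

Answer: 7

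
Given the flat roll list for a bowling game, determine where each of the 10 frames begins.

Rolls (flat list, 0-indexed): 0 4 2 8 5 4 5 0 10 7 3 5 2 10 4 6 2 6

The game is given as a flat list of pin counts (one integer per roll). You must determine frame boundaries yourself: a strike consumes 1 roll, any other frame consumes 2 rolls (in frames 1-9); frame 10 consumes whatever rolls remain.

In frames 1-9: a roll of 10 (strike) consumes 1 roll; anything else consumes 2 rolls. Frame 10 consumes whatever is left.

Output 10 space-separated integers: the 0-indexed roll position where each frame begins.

Answer: 0 2 4 6 8 9 11 13 14 16

Derivation:
Frame 1 starts at roll index 0: rolls=0,4 (sum=4), consumes 2 rolls
Frame 2 starts at roll index 2: rolls=2,8 (sum=10), consumes 2 rolls
Frame 3 starts at roll index 4: rolls=5,4 (sum=9), consumes 2 rolls
Frame 4 starts at roll index 6: rolls=5,0 (sum=5), consumes 2 rolls
Frame 5 starts at roll index 8: roll=10 (strike), consumes 1 roll
Frame 6 starts at roll index 9: rolls=7,3 (sum=10), consumes 2 rolls
Frame 7 starts at roll index 11: rolls=5,2 (sum=7), consumes 2 rolls
Frame 8 starts at roll index 13: roll=10 (strike), consumes 1 roll
Frame 9 starts at roll index 14: rolls=4,6 (sum=10), consumes 2 rolls
Frame 10 starts at roll index 16: 2 remaining rolls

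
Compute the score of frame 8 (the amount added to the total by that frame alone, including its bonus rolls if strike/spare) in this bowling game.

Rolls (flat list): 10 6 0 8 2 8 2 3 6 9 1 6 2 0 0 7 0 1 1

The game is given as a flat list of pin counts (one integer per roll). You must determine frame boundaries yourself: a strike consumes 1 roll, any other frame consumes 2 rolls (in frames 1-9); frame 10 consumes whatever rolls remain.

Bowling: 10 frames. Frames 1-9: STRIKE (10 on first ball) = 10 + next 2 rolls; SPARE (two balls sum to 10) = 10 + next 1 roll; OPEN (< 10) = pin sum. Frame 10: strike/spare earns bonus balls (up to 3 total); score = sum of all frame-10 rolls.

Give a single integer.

Frame 1: STRIKE. 10 + next two rolls (6+0) = 16. Cumulative: 16
Frame 2: OPEN (6+0=6). Cumulative: 22
Frame 3: SPARE (8+2=10). 10 + next roll (8) = 18. Cumulative: 40
Frame 4: SPARE (8+2=10). 10 + next roll (3) = 13. Cumulative: 53
Frame 5: OPEN (3+6=9). Cumulative: 62
Frame 6: SPARE (9+1=10). 10 + next roll (6) = 16. Cumulative: 78
Frame 7: OPEN (6+2=8). Cumulative: 86
Frame 8: OPEN (0+0=0). Cumulative: 86
Frame 9: OPEN (7+0=7). Cumulative: 93
Frame 10: OPEN. Sum of all frame-10 rolls (1+1) = 2. Cumulative: 95

Answer: 0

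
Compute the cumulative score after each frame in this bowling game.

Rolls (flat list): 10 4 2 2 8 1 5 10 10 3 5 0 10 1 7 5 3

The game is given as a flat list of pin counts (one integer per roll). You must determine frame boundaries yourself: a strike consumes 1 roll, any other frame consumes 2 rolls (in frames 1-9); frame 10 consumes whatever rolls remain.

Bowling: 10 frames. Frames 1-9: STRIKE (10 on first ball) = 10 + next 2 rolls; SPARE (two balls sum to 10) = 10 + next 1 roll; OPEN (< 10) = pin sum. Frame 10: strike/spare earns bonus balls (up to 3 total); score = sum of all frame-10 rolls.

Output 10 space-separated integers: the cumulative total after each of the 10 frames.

Frame 1: STRIKE. 10 + next two rolls (4+2) = 16. Cumulative: 16
Frame 2: OPEN (4+2=6). Cumulative: 22
Frame 3: SPARE (2+8=10). 10 + next roll (1) = 11. Cumulative: 33
Frame 4: OPEN (1+5=6). Cumulative: 39
Frame 5: STRIKE. 10 + next two rolls (10+3) = 23. Cumulative: 62
Frame 6: STRIKE. 10 + next two rolls (3+5) = 18. Cumulative: 80
Frame 7: OPEN (3+5=8). Cumulative: 88
Frame 8: SPARE (0+10=10). 10 + next roll (1) = 11. Cumulative: 99
Frame 9: OPEN (1+7=8). Cumulative: 107
Frame 10: OPEN. Sum of all frame-10 rolls (5+3) = 8. Cumulative: 115

Answer: 16 22 33 39 62 80 88 99 107 115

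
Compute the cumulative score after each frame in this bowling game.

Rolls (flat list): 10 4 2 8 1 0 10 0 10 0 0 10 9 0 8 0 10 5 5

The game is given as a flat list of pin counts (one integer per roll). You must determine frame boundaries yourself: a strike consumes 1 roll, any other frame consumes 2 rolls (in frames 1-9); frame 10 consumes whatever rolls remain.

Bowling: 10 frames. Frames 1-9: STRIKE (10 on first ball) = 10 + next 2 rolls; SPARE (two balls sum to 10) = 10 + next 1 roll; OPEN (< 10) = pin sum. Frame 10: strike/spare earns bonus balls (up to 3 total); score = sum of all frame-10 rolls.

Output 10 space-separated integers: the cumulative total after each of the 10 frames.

Answer: 16 22 31 41 51 51 70 79 87 107

Derivation:
Frame 1: STRIKE. 10 + next two rolls (4+2) = 16. Cumulative: 16
Frame 2: OPEN (4+2=6). Cumulative: 22
Frame 3: OPEN (8+1=9). Cumulative: 31
Frame 4: SPARE (0+10=10). 10 + next roll (0) = 10. Cumulative: 41
Frame 5: SPARE (0+10=10). 10 + next roll (0) = 10. Cumulative: 51
Frame 6: OPEN (0+0=0). Cumulative: 51
Frame 7: STRIKE. 10 + next two rolls (9+0) = 19. Cumulative: 70
Frame 8: OPEN (9+0=9). Cumulative: 79
Frame 9: OPEN (8+0=8). Cumulative: 87
Frame 10: STRIKE. Sum of all frame-10 rolls (10+5+5) = 20. Cumulative: 107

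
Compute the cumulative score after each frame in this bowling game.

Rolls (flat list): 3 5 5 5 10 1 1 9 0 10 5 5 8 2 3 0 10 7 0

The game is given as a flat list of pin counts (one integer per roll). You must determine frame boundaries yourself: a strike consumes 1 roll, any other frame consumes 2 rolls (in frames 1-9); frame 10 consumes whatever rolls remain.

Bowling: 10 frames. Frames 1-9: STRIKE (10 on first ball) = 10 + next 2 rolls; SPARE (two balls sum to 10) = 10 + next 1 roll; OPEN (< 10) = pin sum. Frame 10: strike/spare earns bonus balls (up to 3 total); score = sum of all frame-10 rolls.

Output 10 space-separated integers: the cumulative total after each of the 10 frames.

Frame 1: OPEN (3+5=8). Cumulative: 8
Frame 2: SPARE (5+5=10). 10 + next roll (10) = 20. Cumulative: 28
Frame 3: STRIKE. 10 + next two rolls (1+1) = 12. Cumulative: 40
Frame 4: OPEN (1+1=2). Cumulative: 42
Frame 5: OPEN (9+0=9). Cumulative: 51
Frame 6: STRIKE. 10 + next two rolls (5+5) = 20. Cumulative: 71
Frame 7: SPARE (5+5=10). 10 + next roll (8) = 18. Cumulative: 89
Frame 8: SPARE (8+2=10). 10 + next roll (3) = 13. Cumulative: 102
Frame 9: OPEN (3+0=3). Cumulative: 105
Frame 10: STRIKE. Sum of all frame-10 rolls (10+7+0) = 17. Cumulative: 122

Answer: 8 28 40 42 51 71 89 102 105 122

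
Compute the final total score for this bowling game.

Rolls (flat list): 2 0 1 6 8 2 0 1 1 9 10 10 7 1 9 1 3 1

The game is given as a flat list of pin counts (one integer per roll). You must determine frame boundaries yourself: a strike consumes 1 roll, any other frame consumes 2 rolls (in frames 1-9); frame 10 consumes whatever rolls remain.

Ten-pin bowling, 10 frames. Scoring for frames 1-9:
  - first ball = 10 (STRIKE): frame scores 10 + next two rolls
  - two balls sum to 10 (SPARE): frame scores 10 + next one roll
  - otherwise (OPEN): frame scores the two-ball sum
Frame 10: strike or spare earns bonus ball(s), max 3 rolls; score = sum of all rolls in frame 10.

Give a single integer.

Answer: 110

Derivation:
Frame 1: OPEN (2+0=2). Cumulative: 2
Frame 2: OPEN (1+6=7). Cumulative: 9
Frame 3: SPARE (8+2=10). 10 + next roll (0) = 10. Cumulative: 19
Frame 4: OPEN (0+1=1). Cumulative: 20
Frame 5: SPARE (1+9=10). 10 + next roll (10) = 20. Cumulative: 40
Frame 6: STRIKE. 10 + next two rolls (10+7) = 27. Cumulative: 67
Frame 7: STRIKE. 10 + next two rolls (7+1) = 18. Cumulative: 85
Frame 8: OPEN (7+1=8). Cumulative: 93
Frame 9: SPARE (9+1=10). 10 + next roll (3) = 13. Cumulative: 106
Frame 10: OPEN. Sum of all frame-10 rolls (3+1) = 4. Cumulative: 110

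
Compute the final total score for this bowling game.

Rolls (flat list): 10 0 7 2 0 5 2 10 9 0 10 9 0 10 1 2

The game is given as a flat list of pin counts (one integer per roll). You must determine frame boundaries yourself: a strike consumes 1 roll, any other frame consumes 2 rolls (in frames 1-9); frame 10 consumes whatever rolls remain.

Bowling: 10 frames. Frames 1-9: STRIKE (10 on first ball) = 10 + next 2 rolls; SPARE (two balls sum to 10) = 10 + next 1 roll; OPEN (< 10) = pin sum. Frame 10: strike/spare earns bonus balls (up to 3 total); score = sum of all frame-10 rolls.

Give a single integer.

Answer: 105

Derivation:
Frame 1: STRIKE. 10 + next two rolls (0+7) = 17. Cumulative: 17
Frame 2: OPEN (0+7=7). Cumulative: 24
Frame 3: OPEN (2+0=2). Cumulative: 26
Frame 4: OPEN (5+2=7). Cumulative: 33
Frame 5: STRIKE. 10 + next two rolls (9+0) = 19. Cumulative: 52
Frame 6: OPEN (9+0=9). Cumulative: 61
Frame 7: STRIKE. 10 + next two rolls (9+0) = 19. Cumulative: 80
Frame 8: OPEN (9+0=9). Cumulative: 89
Frame 9: STRIKE. 10 + next two rolls (1+2) = 13. Cumulative: 102
Frame 10: OPEN. Sum of all frame-10 rolls (1+2) = 3. Cumulative: 105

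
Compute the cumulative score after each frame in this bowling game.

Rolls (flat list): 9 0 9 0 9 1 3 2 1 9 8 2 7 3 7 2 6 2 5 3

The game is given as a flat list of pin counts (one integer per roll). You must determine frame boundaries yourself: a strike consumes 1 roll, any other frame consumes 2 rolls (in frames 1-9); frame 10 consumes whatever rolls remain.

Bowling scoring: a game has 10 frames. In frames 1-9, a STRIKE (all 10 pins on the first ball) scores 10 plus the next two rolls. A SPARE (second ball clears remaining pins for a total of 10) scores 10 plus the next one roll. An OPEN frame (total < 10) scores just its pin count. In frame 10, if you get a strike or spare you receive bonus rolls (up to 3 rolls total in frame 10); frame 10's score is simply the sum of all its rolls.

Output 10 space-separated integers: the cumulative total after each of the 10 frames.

Frame 1: OPEN (9+0=9). Cumulative: 9
Frame 2: OPEN (9+0=9). Cumulative: 18
Frame 3: SPARE (9+1=10). 10 + next roll (3) = 13. Cumulative: 31
Frame 4: OPEN (3+2=5). Cumulative: 36
Frame 5: SPARE (1+9=10). 10 + next roll (8) = 18. Cumulative: 54
Frame 6: SPARE (8+2=10). 10 + next roll (7) = 17. Cumulative: 71
Frame 7: SPARE (7+3=10). 10 + next roll (7) = 17. Cumulative: 88
Frame 8: OPEN (7+2=9). Cumulative: 97
Frame 9: OPEN (6+2=8). Cumulative: 105
Frame 10: OPEN. Sum of all frame-10 rolls (5+3) = 8. Cumulative: 113

Answer: 9 18 31 36 54 71 88 97 105 113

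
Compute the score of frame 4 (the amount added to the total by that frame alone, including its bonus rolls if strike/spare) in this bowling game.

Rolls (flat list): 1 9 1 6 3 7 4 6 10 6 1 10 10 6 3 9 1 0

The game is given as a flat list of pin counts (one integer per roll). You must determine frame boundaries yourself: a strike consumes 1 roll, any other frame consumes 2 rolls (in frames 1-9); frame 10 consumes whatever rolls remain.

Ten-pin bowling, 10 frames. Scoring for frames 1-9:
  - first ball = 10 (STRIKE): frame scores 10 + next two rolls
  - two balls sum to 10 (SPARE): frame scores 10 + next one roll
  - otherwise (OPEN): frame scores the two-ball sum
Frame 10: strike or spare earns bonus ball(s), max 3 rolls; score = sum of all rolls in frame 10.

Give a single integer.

Answer: 20

Derivation:
Frame 1: SPARE (1+9=10). 10 + next roll (1) = 11. Cumulative: 11
Frame 2: OPEN (1+6=7). Cumulative: 18
Frame 3: SPARE (3+7=10). 10 + next roll (4) = 14. Cumulative: 32
Frame 4: SPARE (4+6=10). 10 + next roll (10) = 20. Cumulative: 52
Frame 5: STRIKE. 10 + next two rolls (6+1) = 17. Cumulative: 69
Frame 6: OPEN (6+1=7). Cumulative: 76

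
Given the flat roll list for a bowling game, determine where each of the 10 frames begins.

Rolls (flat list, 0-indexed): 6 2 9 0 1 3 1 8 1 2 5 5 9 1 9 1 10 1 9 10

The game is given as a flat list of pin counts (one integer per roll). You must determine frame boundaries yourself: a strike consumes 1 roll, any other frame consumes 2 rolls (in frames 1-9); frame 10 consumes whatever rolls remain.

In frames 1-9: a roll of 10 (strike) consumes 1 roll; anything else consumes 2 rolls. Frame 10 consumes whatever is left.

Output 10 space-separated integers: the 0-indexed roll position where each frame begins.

Answer: 0 2 4 6 8 10 12 14 16 17

Derivation:
Frame 1 starts at roll index 0: rolls=6,2 (sum=8), consumes 2 rolls
Frame 2 starts at roll index 2: rolls=9,0 (sum=9), consumes 2 rolls
Frame 3 starts at roll index 4: rolls=1,3 (sum=4), consumes 2 rolls
Frame 4 starts at roll index 6: rolls=1,8 (sum=9), consumes 2 rolls
Frame 5 starts at roll index 8: rolls=1,2 (sum=3), consumes 2 rolls
Frame 6 starts at roll index 10: rolls=5,5 (sum=10), consumes 2 rolls
Frame 7 starts at roll index 12: rolls=9,1 (sum=10), consumes 2 rolls
Frame 8 starts at roll index 14: rolls=9,1 (sum=10), consumes 2 rolls
Frame 9 starts at roll index 16: roll=10 (strike), consumes 1 roll
Frame 10 starts at roll index 17: 3 remaining rolls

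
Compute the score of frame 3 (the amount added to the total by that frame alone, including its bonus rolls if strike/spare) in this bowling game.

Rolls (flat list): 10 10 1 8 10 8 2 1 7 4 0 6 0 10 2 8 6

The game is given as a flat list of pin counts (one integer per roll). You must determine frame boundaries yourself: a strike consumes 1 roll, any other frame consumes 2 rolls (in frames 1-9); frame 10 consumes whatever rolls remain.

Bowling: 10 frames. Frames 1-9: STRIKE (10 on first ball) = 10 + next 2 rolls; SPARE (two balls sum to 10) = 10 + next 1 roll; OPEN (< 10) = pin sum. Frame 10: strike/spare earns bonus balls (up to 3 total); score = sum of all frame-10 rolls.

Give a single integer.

Frame 1: STRIKE. 10 + next two rolls (10+1) = 21. Cumulative: 21
Frame 2: STRIKE. 10 + next two rolls (1+8) = 19. Cumulative: 40
Frame 3: OPEN (1+8=9). Cumulative: 49
Frame 4: STRIKE. 10 + next two rolls (8+2) = 20. Cumulative: 69
Frame 5: SPARE (8+2=10). 10 + next roll (1) = 11. Cumulative: 80

Answer: 9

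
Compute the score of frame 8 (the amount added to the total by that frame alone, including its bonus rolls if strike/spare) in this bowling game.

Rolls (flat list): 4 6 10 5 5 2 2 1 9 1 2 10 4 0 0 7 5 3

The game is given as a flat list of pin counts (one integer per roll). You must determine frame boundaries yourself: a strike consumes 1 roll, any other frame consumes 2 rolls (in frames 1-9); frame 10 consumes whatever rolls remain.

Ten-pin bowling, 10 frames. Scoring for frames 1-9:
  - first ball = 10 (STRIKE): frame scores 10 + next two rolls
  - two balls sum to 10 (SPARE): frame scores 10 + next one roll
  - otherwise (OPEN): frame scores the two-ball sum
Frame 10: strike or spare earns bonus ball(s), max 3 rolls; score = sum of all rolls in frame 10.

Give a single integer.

Frame 1: SPARE (4+6=10). 10 + next roll (10) = 20. Cumulative: 20
Frame 2: STRIKE. 10 + next two rolls (5+5) = 20. Cumulative: 40
Frame 3: SPARE (5+5=10). 10 + next roll (2) = 12. Cumulative: 52
Frame 4: OPEN (2+2=4). Cumulative: 56
Frame 5: SPARE (1+9=10). 10 + next roll (1) = 11. Cumulative: 67
Frame 6: OPEN (1+2=3). Cumulative: 70
Frame 7: STRIKE. 10 + next two rolls (4+0) = 14. Cumulative: 84
Frame 8: OPEN (4+0=4). Cumulative: 88
Frame 9: OPEN (0+7=7). Cumulative: 95
Frame 10: OPEN. Sum of all frame-10 rolls (5+3) = 8. Cumulative: 103

Answer: 4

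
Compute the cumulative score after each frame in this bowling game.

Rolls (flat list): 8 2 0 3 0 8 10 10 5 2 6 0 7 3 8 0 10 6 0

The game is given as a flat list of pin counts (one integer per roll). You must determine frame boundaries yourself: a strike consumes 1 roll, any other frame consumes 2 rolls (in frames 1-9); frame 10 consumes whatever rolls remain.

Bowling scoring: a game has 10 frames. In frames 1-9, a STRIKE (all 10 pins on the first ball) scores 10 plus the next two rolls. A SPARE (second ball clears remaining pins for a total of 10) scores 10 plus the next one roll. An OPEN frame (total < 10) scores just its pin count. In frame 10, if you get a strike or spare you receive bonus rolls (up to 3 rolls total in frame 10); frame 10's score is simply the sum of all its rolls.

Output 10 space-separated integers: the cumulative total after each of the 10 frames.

Frame 1: SPARE (8+2=10). 10 + next roll (0) = 10. Cumulative: 10
Frame 2: OPEN (0+3=3). Cumulative: 13
Frame 3: OPEN (0+8=8). Cumulative: 21
Frame 4: STRIKE. 10 + next two rolls (10+5) = 25. Cumulative: 46
Frame 5: STRIKE. 10 + next two rolls (5+2) = 17. Cumulative: 63
Frame 6: OPEN (5+2=7). Cumulative: 70
Frame 7: OPEN (6+0=6). Cumulative: 76
Frame 8: SPARE (7+3=10). 10 + next roll (8) = 18. Cumulative: 94
Frame 9: OPEN (8+0=8). Cumulative: 102
Frame 10: STRIKE. Sum of all frame-10 rolls (10+6+0) = 16. Cumulative: 118

Answer: 10 13 21 46 63 70 76 94 102 118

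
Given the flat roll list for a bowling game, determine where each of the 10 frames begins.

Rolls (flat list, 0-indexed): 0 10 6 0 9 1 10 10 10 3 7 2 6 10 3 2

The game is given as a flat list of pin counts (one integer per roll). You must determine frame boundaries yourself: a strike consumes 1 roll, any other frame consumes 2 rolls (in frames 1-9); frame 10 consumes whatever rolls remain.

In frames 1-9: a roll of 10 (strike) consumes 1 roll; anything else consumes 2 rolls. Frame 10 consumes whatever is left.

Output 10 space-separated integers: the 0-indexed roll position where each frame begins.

Answer: 0 2 4 6 7 8 9 11 13 14

Derivation:
Frame 1 starts at roll index 0: rolls=0,10 (sum=10), consumes 2 rolls
Frame 2 starts at roll index 2: rolls=6,0 (sum=6), consumes 2 rolls
Frame 3 starts at roll index 4: rolls=9,1 (sum=10), consumes 2 rolls
Frame 4 starts at roll index 6: roll=10 (strike), consumes 1 roll
Frame 5 starts at roll index 7: roll=10 (strike), consumes 1 roll
Frame 6 starts at roll index 8: roll=10 (strike), consumes 1 roll
Frame 7 starts at roll index 9: rolls=3,7 (sum=10), consumes 2 rolls
Frame 8 starts at roll index 11: rolls=2,6 (sum=8), consumes 2 rolls
Frame 9 starts at roll index 13: roll=10 (strike), consumes 1 roll
Frame 10 starts at roll index 14: 2 remaining rolls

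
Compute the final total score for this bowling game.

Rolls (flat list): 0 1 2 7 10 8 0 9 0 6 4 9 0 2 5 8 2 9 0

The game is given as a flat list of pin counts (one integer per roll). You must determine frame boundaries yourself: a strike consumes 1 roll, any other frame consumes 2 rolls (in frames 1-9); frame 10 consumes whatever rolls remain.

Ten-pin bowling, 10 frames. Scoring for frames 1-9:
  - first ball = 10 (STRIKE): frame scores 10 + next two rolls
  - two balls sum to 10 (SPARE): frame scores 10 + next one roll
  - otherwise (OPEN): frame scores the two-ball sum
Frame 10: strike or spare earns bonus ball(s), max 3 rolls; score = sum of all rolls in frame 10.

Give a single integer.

Frame 1: OPEN (0+1=1). Cumulative: 1
Frame 2: OPEN (2+7=9). Cumulative: 10
Frame 3: STRIKE. 10 + next two rolls (8+0) = 18. Cumulative: 28
Frame 4: OPEN (8+0=8). Cumulative: 36
Frame 5: OPEN (9+0=9). Cumulative: 45
Frame 6: SPARE (6+4=10). 10 + next roll (9) = 19. Cumulative: 64
Frame 7: OPEN (9+0=9). Cumulative: 73
Frame 8: OPEN (2+5=7). Cumulative: 80
Frame 9: SPARE (8+2=10). 10 + next roll (9) = 19. Cumulative: 99
Frame 10: OPEN. Sum of all frame-10 rolls (9+0) = 9. Cumulative: 108

Answer: 108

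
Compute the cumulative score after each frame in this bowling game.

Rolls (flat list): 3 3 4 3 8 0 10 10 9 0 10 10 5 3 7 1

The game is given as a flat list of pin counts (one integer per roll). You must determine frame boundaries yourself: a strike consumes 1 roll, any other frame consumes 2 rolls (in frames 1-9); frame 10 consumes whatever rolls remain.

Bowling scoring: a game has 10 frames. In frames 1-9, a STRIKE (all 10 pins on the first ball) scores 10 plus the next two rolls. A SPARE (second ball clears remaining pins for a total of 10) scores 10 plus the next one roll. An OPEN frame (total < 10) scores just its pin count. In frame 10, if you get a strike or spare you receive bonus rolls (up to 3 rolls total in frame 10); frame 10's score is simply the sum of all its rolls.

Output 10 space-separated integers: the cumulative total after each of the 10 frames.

Answer: 6 13 21 50 69 78 103 121 129 137

Derivation:
Frame 1: OPEN (3+3=6). Cumulative: 6
Frame 2: OPEN (4+3=7). Cumulative: 13
Frame 3: OPEN (8+0=8). Cumulative: 21
Frame 4: STRIKE. 10 + next two rolls (10+9) = 29. Cumulative: 50
Frame 5: STRIKE. 10 + next two rolls (9+0) = 19. Cumulative: 69
Frame 6: OPEN (9+0=9). Cumulative: 78
Frame 7: STRIKE. 10 + next two rolls (10+5) = 25. Cumulative: 103
Frame 8: STRIKE. 10 + next two rolls (5+3) = 18. Cumulative: 121
Frame 9: OPEN (5+3=8). Cumulative: 129
Frame 10: OPEN. Sum of all frame-10 rolls (7+1) = 8. Cumulative: 137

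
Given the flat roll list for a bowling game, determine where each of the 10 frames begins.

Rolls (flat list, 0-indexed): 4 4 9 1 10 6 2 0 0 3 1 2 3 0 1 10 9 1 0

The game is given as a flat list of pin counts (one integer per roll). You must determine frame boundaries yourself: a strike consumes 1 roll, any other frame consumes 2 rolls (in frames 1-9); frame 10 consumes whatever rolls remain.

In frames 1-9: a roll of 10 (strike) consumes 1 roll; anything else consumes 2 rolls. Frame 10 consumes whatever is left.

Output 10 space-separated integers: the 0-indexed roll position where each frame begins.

Frame 1 starts at roll index 0: rolls=4,4 (sum=8), consumes 2 rolls
Frame 2 starts at roll index 2: rolls=9,1 (sum=10), consumes 2 rolls
Frame 3 starts at roll index 4: roll=10 (strike), consumes 1 roll
Frame 4 starts at roll index 5: rolls=6,2 (sum=8), consumes 2 rolls
Frame 5 starts at roll index 7: rolls=0,0 (sum=0), consumes 2 rolls
Frame 6 starts at roll index 9: rolls=3,1 (sum=4), consumes 2 rolls
Frame 7 starts at roll index 11: rolls=2,3 (sum=5), consumes 2 rolls
Frame 8 starts at roll index 13: rolls=0,1 (sum=1), consumes 2 rolls
Frame 9 starts at roll index 15: roll=10 (strike), consumes 1 roll
Frame 10 starts at roll index 16: 3 remaining rolls

Answer: 0 2 4 5 7 9 11 13 15 16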